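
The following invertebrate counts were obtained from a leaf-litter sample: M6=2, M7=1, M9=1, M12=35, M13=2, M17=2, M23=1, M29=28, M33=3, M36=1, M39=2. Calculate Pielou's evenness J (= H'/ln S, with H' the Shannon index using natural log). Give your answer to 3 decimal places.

Total N = 2+1+1+35+2+2+1+28+3+1+2 = 78, so the proportions are 0.02564, 0.01282, 0.01282, 0.44872, 0.02564, 0.02564, 0.01282, 0.35897, 0.03846, 0.01282, 0.02564 (working shown to 5 dp, full precision carried).
H' = −Σ pᵢ ln pᵢ = −((-0.09394) + (-0.05586) + (-0.05586) + (-0.35958) + (-0.09394) + (-0.09394) + (-0.05586) + (-0.36777) + (-0.12531) + (-0.05586) + (-0.09394)) = 1.45184.
With S = 11 species, ln S = 2.39790, so J = 1.45184/2.39790 = 0.60546, i.e. 0.605 to 3 decimal places.

0.605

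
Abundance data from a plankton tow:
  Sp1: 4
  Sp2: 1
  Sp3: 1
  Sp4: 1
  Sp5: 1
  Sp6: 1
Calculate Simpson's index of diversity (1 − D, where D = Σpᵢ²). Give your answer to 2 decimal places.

Total N = 4+1+1+1+1+1 = 9, so the proportions are 0.4444, 0.1111, 0.1111, 0.1111, 0.1111, 0.1111 (working shown to 4 dp, full precision carried).
D = 0.4444² + 0.1111² + 0.1111² + 0.1111² + 0.1111² + 0.1111² = 0.1975 + 0.0123 + 0.0123 + 0.0123 + 0.0123 + 0.0123 = 0.2593.
So 1 − D = 0.7407, i.e. 0.74 to 2 decimal places.

0.74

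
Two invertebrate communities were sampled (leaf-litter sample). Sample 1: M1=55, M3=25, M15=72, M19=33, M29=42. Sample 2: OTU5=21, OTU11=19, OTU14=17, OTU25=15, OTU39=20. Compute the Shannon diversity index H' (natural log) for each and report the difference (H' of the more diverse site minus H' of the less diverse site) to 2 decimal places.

0.06

Sample 1: N=227, proportions 0.24229, 0.11013, 0.31718, 0.14537, 0.18502, giving H' = 1.54318 (working shown to 5 dp, full precision carried).
Sample 2: N=92, proportions 0.22826, 0.20652, 0.18478, 0.16304, 0.21739, giving H' = 1.60245.
Difference = |1.54318 − 1.60245| = 0.05927, i.e. 0.06 to 2 decimal places.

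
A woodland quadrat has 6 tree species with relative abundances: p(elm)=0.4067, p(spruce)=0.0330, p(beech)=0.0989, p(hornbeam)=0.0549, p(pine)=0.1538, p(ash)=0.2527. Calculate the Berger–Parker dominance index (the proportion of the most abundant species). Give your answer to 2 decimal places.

0.41

The largest proportion is 0.4067, i.e. d = 0.41 to 2 decimal places.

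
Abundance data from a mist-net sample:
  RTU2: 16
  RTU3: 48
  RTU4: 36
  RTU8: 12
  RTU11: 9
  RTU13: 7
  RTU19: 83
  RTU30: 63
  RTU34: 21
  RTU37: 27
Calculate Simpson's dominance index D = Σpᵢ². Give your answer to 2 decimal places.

0.16

Total N = 16+48+36+12+9+7+83+63+21+27 = 322, so the proportions are 0.0497, 0.1491, 0.1118, 0.0373, 0.028, 0.0217, 0.2578, 0.1957, 0.0652, 0.0839 (working shown to 4 dp, full precision carried).
D = 0.0497² + 0.1491² + 0.1118² + 0.0373² + 0.028² + 0.0217² + 0.2578² + 0.1957² + 0.0652² + 0.0839² = 0.0025 + 0.0222 + 0.0125 + 0.0014 + 0.0008 + 0.0005 + 0.0664 + 0.0383 + 0.0043 + 0.0070 = 0.1558.
To 2 decimal places, D = 0.16.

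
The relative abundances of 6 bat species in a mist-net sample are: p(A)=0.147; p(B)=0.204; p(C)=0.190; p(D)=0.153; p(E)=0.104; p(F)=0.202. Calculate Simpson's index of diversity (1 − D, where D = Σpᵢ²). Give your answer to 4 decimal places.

D = 0.147² + 0.204² + 0.19² + 0.153² + 0.104² + 0.202² = 0.021609 + 0.041616 + 0.036100 + 0.023409 + 0.010816 + 0.040804 = 0.174354 (working shown to 6 dp, full precision carried).
So 1 − D = 0.825646, i.e. 0.8256 to 4 decimal places.

0.8256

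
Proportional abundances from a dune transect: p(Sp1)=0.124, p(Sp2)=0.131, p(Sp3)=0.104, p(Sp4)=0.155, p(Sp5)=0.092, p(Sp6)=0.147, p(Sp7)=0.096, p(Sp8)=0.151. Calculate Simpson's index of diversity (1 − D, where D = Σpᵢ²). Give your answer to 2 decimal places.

D = 0.124² + 0.131² + 0.104² + 0.155² + 0.092² + 0.147² + 0.096² + 0.151² = 0.0154 + 0.0172 + 0.0108 + 0.0240 + 0.0085 + 0.0216 + 0.0092 + 0.0228 = 0.1295 (working shown to 4 dp, full precision carried).
So 1 − D = 0.8705, i.e. 0.87 to 2 decimal places.

0.87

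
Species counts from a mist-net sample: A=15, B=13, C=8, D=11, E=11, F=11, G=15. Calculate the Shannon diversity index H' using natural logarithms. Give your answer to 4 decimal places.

1.9266

Total N = 15+13+8+11+11+11+15 = 84, so the proportions are 0.178571, 0.154762, 0.095238, 0.130952, 0.130952, 0.130952, 0.178571 (working shown to 6 dp, full precision carried).
Each pᵢ ln pᵢ term: 0.178571×(-1.722767)=-0.307637, 0.154762×(-1.865867)=-0.288765, 0.095238×(-2.351375)=-0.223941, 0.130952×(-2.032922)=-0.266216, 0.130952×(-2.032922)=-0.266216, 0.130952×(-2.032922)=-0.266216, 0.178571×(-1.722767)=-0.307637.
Sum = -1.926627, so H' = 1.9266.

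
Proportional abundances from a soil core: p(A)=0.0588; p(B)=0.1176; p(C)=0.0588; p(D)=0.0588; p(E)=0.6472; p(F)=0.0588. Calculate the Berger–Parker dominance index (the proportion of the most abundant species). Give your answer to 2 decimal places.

The largest proportion is 0.6472, i.e. d = 0.65 to 2 decimal places.

0.65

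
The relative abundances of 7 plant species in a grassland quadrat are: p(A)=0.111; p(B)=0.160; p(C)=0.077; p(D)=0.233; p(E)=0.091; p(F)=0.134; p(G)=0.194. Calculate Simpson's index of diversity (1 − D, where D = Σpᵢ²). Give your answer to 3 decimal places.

0.838

D = 0.111² + 0.16² + 0.077² + 0.233² + 0.091² + 0.134² + 0.194² = 0.01232 + 0.02560 + 0.00593 + 0.05429 + 0.00828 + 0.01796 + 0.03764 = 0.16201 (working shown to 5 dp, full precision carried).
So 1 − D = 0.83799, i.e. 0.838 to 3 decimal places.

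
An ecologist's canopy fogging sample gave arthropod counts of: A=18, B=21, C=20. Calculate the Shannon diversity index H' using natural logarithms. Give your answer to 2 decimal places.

Total N = 18+21+20 = 59, so the proportions are 0.3051, 0.3559, 0.339 (working shown to 4 dp, full precision carried).
Each pᵢ ln pᵢ term: 0.3051×(-1.1872)=-0.3622, 0.3559×(-1.0330)=-0.3677, 0.339×(-1.0818)=-0.3667.
Sum = -1.0966, so H' = 1.10.

1.10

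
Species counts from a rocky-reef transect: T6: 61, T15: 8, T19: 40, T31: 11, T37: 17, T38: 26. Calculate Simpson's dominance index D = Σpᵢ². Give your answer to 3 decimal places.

Total N = 61+8+40+11+17+26 = 163, so the proportions are 0.37423, 0.04908, 0.2454, 0.06748, 0.10429, 0.15951 (working shown to 5 dp, full precision carried).
D = 0.37423² + 0.04908² + 0.2454² + 0.06748² + 0.10429² + 0.15951² = 0.14005 + 0.00241 + 0.06022 + 0.00455 + 0.01088 + 0.02544 = 0.24355.
To 3 decimal places, D = 0.244.

0.244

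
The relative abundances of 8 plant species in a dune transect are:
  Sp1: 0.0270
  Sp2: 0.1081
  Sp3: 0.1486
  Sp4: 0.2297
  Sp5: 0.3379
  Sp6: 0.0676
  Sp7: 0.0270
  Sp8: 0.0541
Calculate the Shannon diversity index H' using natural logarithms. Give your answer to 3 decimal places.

Each pᵢ ln pᵢ term (working shown to 5 dp, full precision carried): 0.027×(-3.61192)=-0.09752, 0.1081×(-2.22470)=-0.24049, 0.1486×(-1.90650)=-0.28331, 0.2297×(-1.47098)=-0.33788, 0.3379×(-1.08501)=-0.36662, 0.0676×(-2.69415)=-0.18212, 0.027×(-3.61192)=-0.09752, 0.0541×(-2.91692)=-0.15781.
Sum = -1.76328, so H' = 1.763.

1.763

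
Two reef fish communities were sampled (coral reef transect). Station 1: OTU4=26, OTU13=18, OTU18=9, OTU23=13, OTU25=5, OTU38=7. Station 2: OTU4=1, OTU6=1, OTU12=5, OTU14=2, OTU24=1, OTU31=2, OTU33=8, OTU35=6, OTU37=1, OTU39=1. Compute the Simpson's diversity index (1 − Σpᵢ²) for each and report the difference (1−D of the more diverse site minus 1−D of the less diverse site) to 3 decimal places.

Station 1: N=78, proportions 0.33333, 0.23077, 0.11538, 0.16667, 0.0641, 0.08974, giving 1−D = 0.78238 (working shown to 5 dp, full precision carried).
Station 2: N=28, proportions 0.03571, 0.03571, 0.17857, 0.07143, 0.03571, 0.07143, 0.28571, 0.21429, 0.03571, 0.03571, giving 1−D = 0.82398.
Difference = |0.78238 − 0.82398| = 0.04160, i.e. 0.042 to 3 decimal places.

0.042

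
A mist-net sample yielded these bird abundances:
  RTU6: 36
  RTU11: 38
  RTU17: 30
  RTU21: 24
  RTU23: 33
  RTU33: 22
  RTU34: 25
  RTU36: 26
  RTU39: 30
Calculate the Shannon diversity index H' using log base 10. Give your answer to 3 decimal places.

0.947

Total N = 36+38+30+24+33+22+25+26+30 = 264, so the proportions are 0.13636, 0.14394, 0.11364, 0.09091, 0.125, 0.08333, 0.0947, 0.09848, 0.11364 (working shown to 5 dp, full precision carried).
Each pᵢ log₁₀ pᵢ term: 0.13636×(-0.86530)=-0.11800, 0.14394×(-0.84182)=-0.12117, 0.11364×(-0.94448)=-0.10733, 0.09091×(-1.04139)=-0.09467, 0.125×(-0.90309)=-0.11289, 0.08333×(-1.07918)=-0.08993, 0.0947×(-1.02366)=-0.09694, 0.09848×(-1.00663)=-0.09914, 0.11364×(-0.94448)=-0.10733.
Sum = -0.94739, so H' = 0.947.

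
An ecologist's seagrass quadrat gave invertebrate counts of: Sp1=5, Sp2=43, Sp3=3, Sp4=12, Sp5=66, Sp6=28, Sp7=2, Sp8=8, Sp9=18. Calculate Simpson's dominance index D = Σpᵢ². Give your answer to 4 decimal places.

0.2209

Total N = 5+43+3+12+66+28+2+8+18 = 185, so the proportions are 0.027027, 0.232432, 0.016216, 0.064865, 0.356757, 0.151351, 0.010811, 0.043243, 0.097297 (working shown to 6 dp, full precision carried).
D = 0.027027² + 0.232432² + 0.016216² + 0.064865² + 0.356757² + 0.151351² + 0.010811² + 0.043243² + 0.097297² = 0.000730 + 0.054025 + 0.000263 + 0.004207 + 0.127275 + 0.022907 + 0.000117 + 0.001870 + 0.009467 = 0.220862.
To 4 decimal places, D = 0.2209.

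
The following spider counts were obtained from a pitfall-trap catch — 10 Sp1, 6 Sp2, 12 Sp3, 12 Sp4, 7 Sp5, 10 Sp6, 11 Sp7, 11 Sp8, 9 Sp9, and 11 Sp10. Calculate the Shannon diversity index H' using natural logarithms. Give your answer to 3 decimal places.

2.282

Total N = 10+6+12+12+7+10+11+11+9+11 = 99, so the proportions are 0.10101, 0.06061, 0.12121, 0.12121, 0.07071, 0.10101, 0.11111, 0.11111, 0.09091, 0.11111 (working shown to 5 dp, full precision carried).
Each pᵢ ln pᵢ term: 0.10101×(-2.29253)=-0.23157, 0.06061×(-2.80336)=-0.16990, 0.12121×(-2.11021)=-0.25578, 0.12121×(-2.11021)=-0.25578, 0.07071×(-2.64921)=-0.18732, 0.10101×(-2.29253)=-0.23157, 0.11111×(-2.19722)=-0.24414, 0.11111×(-2.19722)=-0.24414, 0.09091×(-2.39790)=-0.21799, 0.11111×(-2.19722)=-0.24414.
Sum = -2.28232, so H' = 2.282.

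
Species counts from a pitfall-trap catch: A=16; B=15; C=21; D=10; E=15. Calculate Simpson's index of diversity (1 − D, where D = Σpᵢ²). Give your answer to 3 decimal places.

Total N = 16+15+21+10+15 = 77, so the proportions are 0.20779, 0.19481, 0.27273, 0.12987, 0.19481 (working shown to 5 dp, full precision carried).
D = 0.20779² + 0.19481² + 0.27273² + 0.12987² + 0.19481² = 0.04318 + 0.03795 + 0.07438 + 0.01687 + 0.03795 = 0.21032.
So 1 − D = 0.78968, i.e. 0.790 to 3 decimal places.

0.790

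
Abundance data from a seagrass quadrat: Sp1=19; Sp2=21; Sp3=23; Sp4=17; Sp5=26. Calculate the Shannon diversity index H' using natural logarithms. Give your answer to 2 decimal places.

1.60

Total N = 19+21+23+17+26 = 106, so the proportions are 0.1792, 0.1981, 0.217, 0.1604, 0.2453 (working shown to 4 dp, full precision carried).
Each pᵢ ln pᵢ term: 0.1792×(-1.7190)=-0.3081, 0.1981×(-1.6189)=-0.3207, 0.217×(-1.5279)=-0.3315, 0.1604×(-1.8302)=-0.2935, 0.2453×(-1.4053)=-0.3447.
Sum = -1.5986, so H' = 1.60.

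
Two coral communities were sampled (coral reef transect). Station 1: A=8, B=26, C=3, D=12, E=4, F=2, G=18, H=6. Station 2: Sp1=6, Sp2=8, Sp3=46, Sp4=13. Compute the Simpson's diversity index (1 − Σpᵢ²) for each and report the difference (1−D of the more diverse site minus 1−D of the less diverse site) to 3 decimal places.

0.244

Station 1: N=79, proportions 0.10127, 0.32911, 0.03797, 0.1519, 0.05063, 0.02532, 0.22785, 0.07595, giving 1−D = 0.79603 (working shown to 5 dp, full precision carried).
Station 2: N=73, proportions 0.08219, 0.10959, 0.63014, 0.17808, giving 1−D = 0.55245.
Difference = |0.79603 − 0.55245| = 0.24358, i.e. 0.244 to 3 decimal places.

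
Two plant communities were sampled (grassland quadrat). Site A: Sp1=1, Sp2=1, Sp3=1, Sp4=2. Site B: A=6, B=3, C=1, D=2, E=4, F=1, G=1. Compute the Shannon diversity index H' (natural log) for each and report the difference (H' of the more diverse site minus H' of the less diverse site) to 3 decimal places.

0.393

Site A: N=5, proportions 0.2, 0.2, 0.2, 0.4, giving H' = 1.332179 (working shown to 6 dp, full precision carried).
Site B: N=18, proportions 0.333333, 0.166667, 0.055556, 0.111111, 0.222222, 0.055556, 0.055556, giving H' = 1.724935.
Difference = |1.332179 − 1.724935| = 0.392756, i.e. 0.393 to 3 decimal places.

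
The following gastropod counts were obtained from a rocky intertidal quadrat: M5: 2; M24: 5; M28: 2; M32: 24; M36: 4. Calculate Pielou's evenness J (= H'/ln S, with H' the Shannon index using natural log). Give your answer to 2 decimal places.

Total N = 2+5+2+24+4 = 37, so the proportions are 0.0541, 0.1351, 0.0541, 0.6486, 0.1081 (working shown to 4 dp, full precision carried).
H' = −Σ pᵢ ln pᵢ = −((-0.1577) + (-0.2705) + (-0.1577) + (-0.2808) + (-0.2405)) = 1.1072.
With S = 5 species, ln S = 1.6094, so J = 1.1072/1.6094 = 0.6879, i.e. 0.69 to 2 decimal places.

0.69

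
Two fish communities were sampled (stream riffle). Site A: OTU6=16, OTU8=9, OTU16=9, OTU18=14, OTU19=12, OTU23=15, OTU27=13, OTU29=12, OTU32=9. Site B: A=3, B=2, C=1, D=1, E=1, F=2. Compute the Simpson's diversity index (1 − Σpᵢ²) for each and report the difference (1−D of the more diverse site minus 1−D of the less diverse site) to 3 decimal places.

Site A: N=109, proportions 0.14679, 0.08257, 0.08257, 0.12844, 0.11009, 0.13761, 0.11927, 0.11009, 0.08257, giving 1−D = 0.88410 (working shown to 5 dp, full precision carried).
Site B: N=10, proportions 0.3, 0.2, 0.1, 0.1, 0.1, 0.2, giving 1−D = 0.80000.
Difference = |0.88410 − 0.80000| = 0.08410, i.e. 0.084 to 3 decimal places.

0.084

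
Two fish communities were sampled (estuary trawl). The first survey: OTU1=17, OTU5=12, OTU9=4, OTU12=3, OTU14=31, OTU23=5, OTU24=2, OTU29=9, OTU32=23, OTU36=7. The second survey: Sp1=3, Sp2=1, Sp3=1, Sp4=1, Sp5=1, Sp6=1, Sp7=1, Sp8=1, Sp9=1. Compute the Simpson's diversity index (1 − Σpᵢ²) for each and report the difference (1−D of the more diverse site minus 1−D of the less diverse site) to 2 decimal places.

The first survey: N=113, proportions 0.1504, 0.1062, 0.0354, 0.0265, 0.2743, 0.0442, 0.0177, 0.0796, 0.2035, 0.0619, giving 1−D = 0.8350 (working shown to 4 dp, full precision carried).
The second survey: N=11, proportions 0.2727, 0.0909, 0.0909, 0.0909, 0.0909, 0.0909, 0.0909, 0.0909, 0.0909, giving 1−D = 0.8595.
Difference = |0.8350 − 0.8595| = 0.0245, i.e. 0.02 to 2 decimal places.

0.02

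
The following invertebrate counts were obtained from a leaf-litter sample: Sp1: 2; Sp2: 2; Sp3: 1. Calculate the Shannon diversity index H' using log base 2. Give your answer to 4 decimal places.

1.5219

Total N = 2+2+1 = 5, so the proportions are 0.4, 0.4, 0.2 (working shown to 6 dp, full precision carried).
Each pᵢ log₂ pᵢ term: 0.4×(-1.321928)=-0.528771, 0.4×(-1.321928)=-0.528771, 0.2×(-2.321928)=-0.464386.
Sum = -1.521928, so H' = 1.5219.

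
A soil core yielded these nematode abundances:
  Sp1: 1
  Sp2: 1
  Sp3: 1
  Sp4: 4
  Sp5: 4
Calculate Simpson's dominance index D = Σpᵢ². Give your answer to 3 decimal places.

0.289

Total N = 1+1+1+4+4 = 11, so the proportions are 0.09091, 0.09091, 0.09091, 0.36364, 0.36364 (working shown to 5 dp, full precision carried).
D = 0.09091² + 0.09091² + 0.09091² + 0.36364² + 0.36364² = 0.00826 + 0.00826 + 0.00826 + 0.13223 + 0.13223 = 0.28926.
To 3 decimal places, D = 0.289.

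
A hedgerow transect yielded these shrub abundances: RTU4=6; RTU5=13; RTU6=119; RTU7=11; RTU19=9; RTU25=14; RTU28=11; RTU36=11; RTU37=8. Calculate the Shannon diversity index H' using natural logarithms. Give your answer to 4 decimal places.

1.5197

Total N = 6+13+119+11+9+14+11+11+8 = 202, so the proportions are 0.029703, 0.064356, 0.589109, 0.054455, 0.044554, 0.069307, 0.054455, 0.054455, 0.039604 (working shown to 6 dp, full precision carried).
Each pᵢ ln pᵢ term: 0.029703×(-3.516508)=-0.104451, 0.064356×(-2.743318)=-0.176550, 0.589109×(-0.529144)=-0.311724, 0.054455×(-2.910372)=-0.158486, 0.044554×(-3.111043)=-0.138611, 0.069307×(-2.669210)=-0.184995, 0.054455×(-2.910372)=-0.158486, 0.054455×(-2.910372)=-0.158486, 0.039604×(-3.228826)=-0.127874.
Sum = -1.519661, so H' = 1.5197.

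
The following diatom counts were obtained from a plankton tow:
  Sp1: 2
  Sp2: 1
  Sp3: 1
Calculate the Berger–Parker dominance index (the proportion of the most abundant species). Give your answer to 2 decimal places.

0.50

Total N = 2+1+1 = 4, so the proportions are 0.5, 0.25, 0.25 (working shown to 4 dp, full precision carried).
The largest proportion is 0.5, i.e. d = 0.50 to 2 decimal places.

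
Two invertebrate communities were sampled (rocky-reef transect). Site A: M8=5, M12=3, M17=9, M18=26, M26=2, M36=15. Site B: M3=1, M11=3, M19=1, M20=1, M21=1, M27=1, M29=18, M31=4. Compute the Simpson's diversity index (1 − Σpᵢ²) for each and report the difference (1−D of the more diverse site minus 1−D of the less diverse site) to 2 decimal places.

0.11

Site A: N=60, proportions 0.0833, 0.05, 0.15, 0.4333, 0.0333, 0.25, giving 1−D = 0.7167 (working shown to 4 dp, full precision carried).
Site B: N=30, proportions 0.0333, 0.1, 0.0333, 0.0333, 0.0333, 0.0333, 0.6, 0.1333, giving 1−D = 0.6067.
Difference = |0.7167 − 0.6067| = 0.1100, i.e. 0.11 to 2 decimal places.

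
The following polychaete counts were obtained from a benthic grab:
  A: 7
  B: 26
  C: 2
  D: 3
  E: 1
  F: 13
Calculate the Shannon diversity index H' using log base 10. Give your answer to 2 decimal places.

Total N = 7+26+2+3+1+13 = 52, so the proportions are 0.1346, 0.5, 0.0385, 0.0577, 0.0192, 0.25 (working shown to 4 dp, full precision carried).
Each pᵢ log₁₀ pᵢ term: 0.1346×(-0.8709)=-0.1172, 0.5×(-0.3010)=-0.1505, 0.0385×(-1.4150)=-0.0544, 0.0577×(-1.2389)=-0.0715, 0.0192×(-1.7160)=-0.0330, 0.25×(-0.6021)=-0.1505.
Sum = -0.5772, so H' = 0.58.

0.58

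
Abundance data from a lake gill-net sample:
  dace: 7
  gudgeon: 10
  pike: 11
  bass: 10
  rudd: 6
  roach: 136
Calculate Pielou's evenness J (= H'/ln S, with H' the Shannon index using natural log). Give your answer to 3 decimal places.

0.527

Total N = 7+10+11+10+6+136 = 180, so the proportions are 0.03889, 0.05556, 0.06111, 0.05556, 0.03333, 0.75556 (working shown to 5 dp, full precision carried).
H' = −Σ pᵢ ln pᵢ = −((-0.12627) + (-0.16058) + (-0.17081) + (-0.16058) + (-0.11337) + (-0.21178)) = 0.94339.
With S = 6 species, ln S = 1.79176, so J = 0.94339/1.79176 = 0.52652, i.e. 0.527 to 3 decimal places.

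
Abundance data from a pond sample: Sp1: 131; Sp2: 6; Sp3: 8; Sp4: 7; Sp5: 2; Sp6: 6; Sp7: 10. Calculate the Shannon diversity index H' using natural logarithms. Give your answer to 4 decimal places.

0.9310

Total N = 131+6+8+7+2+6+10 = 170, so the proportions are 0.770588, 0.035294, 0.047059, 0.041176, 0.011765, 0.035294, 0.058824 (working shown to 6 dp, full precision carried).
Each pᵢ ln pᵢ term: 0.770588×(-0.260601)=-0.200816, 0.035294×(-3.344039)=-0.118025, 0.047059×(-3.056357)=-0.143829, 0.041176×(-3.189888)=-0.131348, 0.011765×(-4.442651)=-0.052266, 0.035294×(-3.344039)=-0.118025, 0.058824×(-2.833213)=-0.166660.
Sum = -0.930969, so H' = 0.9310.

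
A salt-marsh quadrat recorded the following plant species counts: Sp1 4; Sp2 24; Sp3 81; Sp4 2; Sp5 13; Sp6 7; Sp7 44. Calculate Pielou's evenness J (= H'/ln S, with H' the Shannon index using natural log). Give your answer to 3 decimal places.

0.738

Total N = 4+24+81+2+13+7+44 = 175, so the proportions are 0.02286, 0.13714, 0.46286, 0.01143, 0.07429, 0.04, 0.25143 (working shown to 5 dp, full precision carried).
H' = −Σ pᵢ ln pᵢ = −((-0.08637) + (-0.27247) + (-0.35656) + (-0.05110) + (-0.19313) + (-0.12876) + (-0.34712)) = 1.43550.
With S = 7 species, ln S = 1.94591, so J = 1.43550/1.94591 = 0.73770, i.e. 0.738 to 3 decimal places.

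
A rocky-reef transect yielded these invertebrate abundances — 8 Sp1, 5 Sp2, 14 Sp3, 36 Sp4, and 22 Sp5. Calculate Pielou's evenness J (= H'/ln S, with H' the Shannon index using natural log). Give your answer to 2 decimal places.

Total N = 8+5+14+36+22 = 85, so the proportions are 0.0941, 0.0588, 0.1647, 0.4235, 0.2588 (working shown to 4 dp, full precision carried).
H' = −Σ pᵢ ln pᵢ = −((-0.2224) + (-0.1667) + (-0.2971) + (-0.3639) + (-0.3498)) = 1.3998.
With S = 5 species, ln S = 1.6094, so J = 1.3998/1.6094 = 0.8698, i.e. 0.87 to 2 decimal places.

0.87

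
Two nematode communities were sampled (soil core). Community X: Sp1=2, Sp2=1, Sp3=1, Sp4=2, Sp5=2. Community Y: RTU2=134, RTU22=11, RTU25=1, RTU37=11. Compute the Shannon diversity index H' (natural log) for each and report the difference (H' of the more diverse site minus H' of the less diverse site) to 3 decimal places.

1.020

Community X: N=8, proportions 0.25, 0.125, 0.125, 0.25, 0.25, giving H' = 1.55958 (working shown to 5 dp, full precision carried).
Community Y: N=157, proportions 0.8535, 0.07006, 0.00637, 0.07006, giving H' = 0.53991.
Difference = |1.55958 − 0.53991| = 1.01967, i.e. 1.020 to 3 decimal places.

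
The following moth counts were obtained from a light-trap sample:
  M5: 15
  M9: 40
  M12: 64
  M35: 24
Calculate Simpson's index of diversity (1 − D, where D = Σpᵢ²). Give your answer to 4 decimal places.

Total N = 15+40+64+24 = 143, so the proportions are 0.104895, 0.27972, 0.447552, 0.167832 (working shown to 6 dp, full precision carried).
D = 0.104895² + 0.27972² + 0.447552² + 0.167832² = 0.011003 + 0.078243 + 0.200303 + 0.028168 = 0.317717.
So 1 − D = 0.682283, i.e. 0.6823 to 4 decimal places.

0.6823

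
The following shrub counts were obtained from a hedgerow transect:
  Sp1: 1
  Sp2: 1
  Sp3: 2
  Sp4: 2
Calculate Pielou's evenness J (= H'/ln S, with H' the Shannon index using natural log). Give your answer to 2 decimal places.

0.96

Total N = 1+1+2+2 = 6, so the proportions are 0.1667, 0.1667, 0.3333, 0.3333 (working shown to 4 dp, full precision carried).
H' = −Σ pᵢ ln pᵢ = −((-0.2986) + (-0.2986) + (-0.3662) + (-0.3662)) = 1.3297.
With S = 4 species, ln S = 1.3863, so J = 1.3297/1.3863 = 0.9591, i.e. 0.96 to 2 decimal places.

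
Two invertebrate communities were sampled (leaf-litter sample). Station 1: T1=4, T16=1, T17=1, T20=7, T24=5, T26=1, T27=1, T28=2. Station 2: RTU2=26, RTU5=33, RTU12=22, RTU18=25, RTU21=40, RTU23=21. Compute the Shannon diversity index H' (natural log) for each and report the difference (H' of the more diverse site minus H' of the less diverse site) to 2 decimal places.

Station 1: N=22, proportions 0.1818, 0.0455, 0.0455, 0.3182, 0.2273, 0.0455, 0.0455, 0.0909, giving H' = 1.7910 (working shown to 4 dp, full precision carried).
Station 2: N=167, proportions 0.1557, 0.1976, 0.1317, 0.1497, 0.2395, 0.1257, giving H' = 1.7643.
Difference = |1.7910 − 1.7643| = 0.0267, i.e. 0.03 to 2 decimal places.

0.03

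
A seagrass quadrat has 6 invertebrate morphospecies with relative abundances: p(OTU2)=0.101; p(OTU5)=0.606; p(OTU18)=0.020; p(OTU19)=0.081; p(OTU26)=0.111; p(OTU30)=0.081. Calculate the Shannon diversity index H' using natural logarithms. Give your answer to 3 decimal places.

1.264

Each pᵢ ln pᵢ term (working shown to 5 dp, full precision carried): 0.101×(-2.29263)=-0.23156, 0.606×(-0.50088)=-0.30353, 0.02×(-3.91202)=-0.07824, 0.081×(-2.51331)=-0.20358, 0.111×(-2.19823)=-0.24400, 0.081×(-2.51331)=-0.20358.
Sum = -1.26449, so H' = 1.264.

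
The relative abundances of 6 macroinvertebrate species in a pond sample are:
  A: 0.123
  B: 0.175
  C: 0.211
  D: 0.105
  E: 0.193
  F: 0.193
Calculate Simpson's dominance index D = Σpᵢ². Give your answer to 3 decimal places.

D = 0.123² + 0.175² + 0.211² + 0.105² + 0.193² + 0.193² = 0.01513 + 0.03062 + 0.04452 + 0.01102 + 0.03725 + 0.03725 = 0.17580 (working shown to 5 dp, full precision carried).
To 3 decimal places, D = 0.176.

0.176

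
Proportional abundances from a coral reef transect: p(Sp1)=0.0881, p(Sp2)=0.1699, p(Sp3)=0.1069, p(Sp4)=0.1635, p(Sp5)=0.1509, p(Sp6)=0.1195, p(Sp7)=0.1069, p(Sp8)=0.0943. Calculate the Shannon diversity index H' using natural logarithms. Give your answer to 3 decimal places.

2.051

Each pᵢ ln pᵢ term (working shown to 5 dp, full precision carried): 0.0881×(-2.42928)=-0.21402, 0.1699×(-1.77255)=-0.30116, 0.1069×(-2.23586)=-0.23901, 0.1635×(-1.81094)=-0.29609, 0.1509×(-1.89114)=-0.28537, 0.1195×(-2.12444)=-0.25387, 0.1069×(-2.23586)=-0.23901, 0.0943×(-2.36127)=-0.22267.
Sum = -2.05120, so H' = 2.051.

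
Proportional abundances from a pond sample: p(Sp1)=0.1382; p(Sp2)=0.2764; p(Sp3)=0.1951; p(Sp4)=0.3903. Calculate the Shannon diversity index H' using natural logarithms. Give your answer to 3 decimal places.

Each pᵢ ln pᵢ term (working shown to 5 dp, full precision carried): 0.1382×(-1.97905)=-0.27351, 0.2764×(-1.28591)=-0.35542, 0.1951×(-1.63424)=-0.31884, 0.3903×(-0.94084)=-0.36721.
Sum = -1.31498, so H' = 1.315.

1.315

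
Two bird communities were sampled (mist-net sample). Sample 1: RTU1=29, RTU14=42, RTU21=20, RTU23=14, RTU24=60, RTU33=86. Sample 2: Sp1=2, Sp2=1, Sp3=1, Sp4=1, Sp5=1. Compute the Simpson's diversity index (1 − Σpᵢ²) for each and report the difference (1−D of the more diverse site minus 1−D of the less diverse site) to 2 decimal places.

Sample 1: N=251, proportions 0.1155, 0.1673, 0.0797, 0.0558, 0.239, 0.3426, giving 1−D = 0.7747 (working shown to 4 dp, full precision carried).
Sample 2: N=6, proportions 0.3333, 0.1667, 0.1667, 0.1667, 0.1667, giving 1−D = 0.7778.
Difference = |0.7747 − 0.7778| = 0.0031, i.e. 0.00 to 2 decimal places.

0.00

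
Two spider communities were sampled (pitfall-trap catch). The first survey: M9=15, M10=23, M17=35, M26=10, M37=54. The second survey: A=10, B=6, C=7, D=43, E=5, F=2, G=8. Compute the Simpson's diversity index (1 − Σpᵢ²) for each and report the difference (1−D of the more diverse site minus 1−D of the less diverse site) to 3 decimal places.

The first survey: N=137, proportions 0.10949, 0.16788, 0.25547, 0.07299, 0.39416, giving 1−D = 0.73387 (working shown to 5 dp, full precision carried).
The second survey: N=81, proportions 0.12346, 0.07407, 0.08642, 0.53086, 0.06173, 0.02469, 0.09877, giving 1−D = 0.67581.
Difference = |0.73387 − 0.67581| = 0.05806, i.e. 0.058 to 3 decimal places.

0.058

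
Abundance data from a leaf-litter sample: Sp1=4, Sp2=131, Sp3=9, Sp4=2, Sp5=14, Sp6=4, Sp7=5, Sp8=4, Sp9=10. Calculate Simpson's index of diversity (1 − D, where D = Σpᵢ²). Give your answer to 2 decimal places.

0.47

Total N = 4+131+9+2+14+4+5+4+10 = 183, so the proportions are 0.0219, 0.7158, 0.0492, 0.0109, 0.0765, 0.0219, 0.0273, 0.0219, 0.0546 (working shown to 4 dp, full precision carried).
D = 0.0219² + 0.7158² + 0.0492² + 0.0109² + 0.0765² + 0.0219² + 0.0273² + 0.0219² + 0.0546² = 0.0005 + 0.5124 + 0.0024 + 0.0001 + 0.0059 + 0.0005 + 0.0007 + 0.0005 + 0.0030 = 0.5260.
So 1 − D = 0.4740, i.e. 0.47 to 2 decimal places.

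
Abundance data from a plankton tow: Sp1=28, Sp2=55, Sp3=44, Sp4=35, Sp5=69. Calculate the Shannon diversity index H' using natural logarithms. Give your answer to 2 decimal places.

1.56

Total N = 28+55+44+35+69 = 231, so the proportions are 0.1212, 0.2381, 0.1905, 0.1515, 0.2987 (working shown to 4 dp, full precision carried).
Each pᵢ ln pᵢ term: 0.1212×(-2.1102)=-0.2558, 0.2381×(-1.4351)=-0.3417, 0.1905×(-1.6582)=-0.3159, 0.1515×(-1.8871)=-0.2859, 0.2987×(-1.2083)=-0.3609.
Sum = -1.5602, so H' = 1.56.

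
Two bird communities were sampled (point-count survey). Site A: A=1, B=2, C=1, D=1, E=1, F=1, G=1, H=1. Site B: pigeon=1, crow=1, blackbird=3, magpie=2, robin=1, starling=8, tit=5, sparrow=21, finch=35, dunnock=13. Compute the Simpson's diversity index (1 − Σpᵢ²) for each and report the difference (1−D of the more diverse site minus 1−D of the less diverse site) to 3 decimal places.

0.104

Site A: N=9, proportions 0.111111, 0.222222, 0.111111, 0.111111, 0.111111, 0.111111, 0.111111, 0.111111, giving 1−D = 0.864198 (working shown to 6 dp, full precision carried).
Site B: N=90, proportions 0.011111, 0.011111, 0.033333, 0.022222, 0.011111, 0.088889, 0.055556, 0.233333, 0.388889, 0.144444, giving 1−D = 0.760494.
Difference = |0.864198 − 0.760494| = 0.103704, i.e. 0.104 to 3 decimal places.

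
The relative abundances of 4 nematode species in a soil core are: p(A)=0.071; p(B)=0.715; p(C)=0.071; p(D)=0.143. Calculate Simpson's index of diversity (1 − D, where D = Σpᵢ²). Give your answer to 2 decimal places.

D = 0.071² + 0.715² + 0.071² + 0.143² = 0.0050 + 0.5112 + 0.0050 + 0.0204 = 0.5418 (working shown to 4 dp, full precision carried).
So 1 − D = 0.4582, i.e. 0.46 to 2 decimal places.

0.46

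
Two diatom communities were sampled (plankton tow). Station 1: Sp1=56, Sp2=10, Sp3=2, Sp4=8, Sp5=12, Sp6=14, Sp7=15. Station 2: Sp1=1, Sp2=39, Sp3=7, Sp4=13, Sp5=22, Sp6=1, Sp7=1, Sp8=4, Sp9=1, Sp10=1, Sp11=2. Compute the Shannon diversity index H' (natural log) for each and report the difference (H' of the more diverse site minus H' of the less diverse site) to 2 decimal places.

0.08

Station 1: N=117, proportions 0.4786325, 0.0854701, 0.017094, 0.0683761, 0.1025641, 0.1196581, 0.1282051, giving H' = 1.5668422 (working shown to 7 dp, full precision carried).
Station 2: N=92, proportions 0.0108696, 0.423913, 0.076087, 0.1413043, 0.2391304, 0.0108696, 0.0108696, 0.0434783, 0.0108696, 0.0108696, 0.0217391, giving H' = 1.6437557.
Difference = |1.5668422 − 1.6437557| = 0.0769135, i.e. 0.08 to 2 decimal places.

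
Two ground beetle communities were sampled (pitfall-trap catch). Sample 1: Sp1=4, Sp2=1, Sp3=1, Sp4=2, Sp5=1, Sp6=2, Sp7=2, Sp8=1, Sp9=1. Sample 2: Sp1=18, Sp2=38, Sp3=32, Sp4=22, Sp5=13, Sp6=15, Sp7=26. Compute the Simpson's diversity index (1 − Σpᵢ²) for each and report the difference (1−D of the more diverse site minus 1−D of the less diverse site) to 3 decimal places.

0.015

Sample 1: N=15, proportions 0.26667, 0.06667, 0.06667, 0.13333, 0.06667, 0.13333, 0.13333, 0.06667, 0.06667, giving 1−D = 0.85333 (working shown to 5 dp, full precision carried).
Sample 2: N=164, proportions 0.10976, 0.23171, 0.19512, 0.13415, 0.07927, 0.09146, 0.15854, giving 1−D = 0.83841.
Difference = |0.85333 − 0.83841| = 0.01492, i.e. 0.015 to 3 decimal places.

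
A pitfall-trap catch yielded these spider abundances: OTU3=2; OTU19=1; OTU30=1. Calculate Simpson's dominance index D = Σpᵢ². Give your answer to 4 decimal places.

0.3750

Total N = 2+1+1 = 4, so the proportions are 0.5, 0.25, 0.25 (working shown to 6 dp, full precision carried).
D = 0.5² + 0.25² + 0.25² = 0.250000 + 0.062500 + 0.062500 = 0.375000.
To 4 decimal places, D = 0.3750.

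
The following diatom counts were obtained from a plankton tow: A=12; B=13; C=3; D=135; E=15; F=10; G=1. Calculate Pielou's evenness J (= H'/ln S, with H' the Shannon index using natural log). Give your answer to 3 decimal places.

Total N = 12+13+3+135+15+10+1 = 189, so the proportions are 0.06349, 0.06878, 0.01587, 0.71429, 0.07937, 0.05291, 0.00529 (working shown to 5 dp, full precision carried).
H' = −Σ pᵢ ln pᵢ = −((-0.17504) + (-0.18412) + (-0.06576) + (-0.24034) + (-0.20109) + (-0.15551) + (-0.02773)) = 1.04959.
With S = 7 species, ln S = 1.94591, so J = 1.04959/1.94591 = 0.53938, i.e. 0.539 to 3 decimal places.

0.539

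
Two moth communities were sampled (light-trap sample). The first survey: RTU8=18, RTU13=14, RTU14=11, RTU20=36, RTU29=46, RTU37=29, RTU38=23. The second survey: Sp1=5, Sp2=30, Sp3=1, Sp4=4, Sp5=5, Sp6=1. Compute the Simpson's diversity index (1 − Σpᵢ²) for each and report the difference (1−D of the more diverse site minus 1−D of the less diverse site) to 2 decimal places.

The first survey: N=177, proportions 0.1017, 0.0791, 0.0621, 0.2034, 0.2599, 0.1638, 0.1299, giving 1−D = 0.8269 (working shown to 4 dp, full precision carried).
The second survey: N=46, proportions 0.1087, 0.6522, 0.0217, 0.087, 0.1087, 0.0217, giving 1−D = 0.5425.
Difference = |0.8269 − 0.5425| = 0.2844, i.e. 0.28 to 2 decimal places.

0.28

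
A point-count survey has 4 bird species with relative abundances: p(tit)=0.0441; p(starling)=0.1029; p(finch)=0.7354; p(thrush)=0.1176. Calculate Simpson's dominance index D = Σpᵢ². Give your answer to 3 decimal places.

D = 0.0441² + 0.1029² + 0.7354² + 0.1176² = 0.00194 + 0.01059 + 0.54081 + 0.01383 = 0.56718 (working shown to 5 dp, full precision carried).
To 3 decimal places, D = 0.567.

0.567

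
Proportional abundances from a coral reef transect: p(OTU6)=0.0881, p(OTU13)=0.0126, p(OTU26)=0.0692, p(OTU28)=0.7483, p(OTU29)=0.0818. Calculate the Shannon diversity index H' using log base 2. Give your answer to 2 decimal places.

Each pᵢ log₂ pᵢ term (working shown to 4 dp, full precision carried): 0.0881×(-3.5047)=-0.3088, 0.0126×(-6.3104)=-0.0795, 0.0692×(-3.8531)=-0.2666, 0.7483×(-0.4183)=-0.3130, 0.0818×(-3.6118)=-0.2954.
Sum = -1.2634, so H' = 1.26.

1.26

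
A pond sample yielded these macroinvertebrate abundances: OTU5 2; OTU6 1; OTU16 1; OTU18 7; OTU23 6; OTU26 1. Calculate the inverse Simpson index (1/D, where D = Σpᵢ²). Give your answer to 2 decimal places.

Total N = 2+1+1+7+6+1 = 18, so the proportions are 0.111111, 0.055556, 0.055556, 0.388889, 0.333333, 0.055556 (working shown to 6 dp, full precision carried).
D = 0.111111² + 0.055556² + 0.055556² + 0.388889² + 0.333333² + 0.055556² = 0.012346 + 0.003086 + 0.003086 + 0.151235 + 0.111111 + 0.003086 = 0.283951.
So 1/D = 3.5217, i.e. 3.52 to 2 decimal places.

3.52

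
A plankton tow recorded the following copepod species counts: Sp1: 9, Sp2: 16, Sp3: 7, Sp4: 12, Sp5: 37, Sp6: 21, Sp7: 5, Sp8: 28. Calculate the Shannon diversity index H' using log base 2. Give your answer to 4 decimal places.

2.7331

Total N = 9+16+7+12+37+21+5+28 = 135, so the proportions are 0.066667, 0.118519, 0.051852, 0.088889, 0.274074, 0.155556, 0.037037, 0.207407 (working shown to 6 dp, full precision carried).
Each pᵢ log₂ pᵢ term: 0.066667×(-3.906891)=-0.260459, 0.118519×(-3.076816)=-0.364660, 0.051852×(-4.269461)=-0.221379, 0.088889×(-3.491853)=-0.310387, 0.274074×(-1.867362)=-0.511796, 0.155556×(-2.684498)=-0.417589, 0.037037×(-4.754888)=-0.176107, 0.207407×(-2.269461)=-0.470703.
Sum = -2.733079, so H' = 2.7331.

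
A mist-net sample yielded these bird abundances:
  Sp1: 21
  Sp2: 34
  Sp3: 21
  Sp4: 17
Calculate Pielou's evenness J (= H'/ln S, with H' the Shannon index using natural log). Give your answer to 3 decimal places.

0.974

Total N = 21+34+21+17 = 93, so the proportions are 0.22581, 0.36559, 0.22581, 0.1828 (working shown to 5 dp, full precision carried).
H' = −Σ pᵢ ln pᵢ = −((-0.33602) + (-0.36787) + (-0.33602) + (-0.31064)) = 1.35055.
With S = 4 species, ln S = 1.38629, so J = 1.35055/1.38629 = 0.97421, i.e. 0.974 to 3 decimal places.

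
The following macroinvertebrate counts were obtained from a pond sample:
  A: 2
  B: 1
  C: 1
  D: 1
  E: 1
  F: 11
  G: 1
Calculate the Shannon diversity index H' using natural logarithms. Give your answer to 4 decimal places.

1.3480

Total N = 2+1+1+1+1+11+1 = 18, so the proportions are 0.111111, 0.055556, 0.055556, 0.055556, 0.055556, 0.611111, 0.055556 (working shown to 6 dp, full precision carried).
Each pᵢ ln pᵢ term: 0.111111×(-2.197225)=-0.244136, 0.055556×(-2.890372)=-0.160576, 0.055556×(-2.890372)=-0.160576, 0.055556×(-2.890372)=-0.160576, 0.055556×(-2.890372)=-0.160576, 0.611111×(-0.492476)=-0.300958, 0.055556×(-2.890372)=-0.160576.
Sum = -1.347975, so H' = 1.3480.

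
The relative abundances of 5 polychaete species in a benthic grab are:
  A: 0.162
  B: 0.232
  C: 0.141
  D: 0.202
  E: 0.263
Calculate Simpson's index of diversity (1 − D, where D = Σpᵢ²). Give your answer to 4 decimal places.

0.7901

D = 0.162² + 0.232² + 0.141² + 0.202² + 0.263² = 0.026244 + 0.053824 + 0.019881 + 0.040804 + 0.069169 = 0.209922 (working shown to 6 dp, full precision carried).
So 1 − D = 0.790078, i.e. 0.7901 to 4 decimal places.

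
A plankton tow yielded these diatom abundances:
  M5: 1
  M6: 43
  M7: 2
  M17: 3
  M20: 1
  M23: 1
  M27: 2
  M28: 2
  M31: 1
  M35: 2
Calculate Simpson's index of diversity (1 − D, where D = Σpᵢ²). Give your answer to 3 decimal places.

0.442

Total N = 1+43+2+3+1+1+2+2+1+2 = 58, so the proportions are 0.01724, 0.74138, 0.03448, 0.05172, 0.01724, 0.01724, 0.03448, 0.03448, 0.01724, 0.03448 (working shown to 5 dp, full precision carried).
D = 0.01724² + 0.74138² + 0.03448² + 0.05172² + 0.01724² + 0.01724² + 0.03448² + 0.03448² + 0.01724² + 0.03448² = 0.00030 + 0.54964 + 0.00119 + 0.00268 + 0.00030 + 0.00030 + 0.00119 + 0.00119 + 0.00030 + 0.00119 = 0.55826.
So 1 − D = 0.44174, i.e. 0.442 to 3 decimal places.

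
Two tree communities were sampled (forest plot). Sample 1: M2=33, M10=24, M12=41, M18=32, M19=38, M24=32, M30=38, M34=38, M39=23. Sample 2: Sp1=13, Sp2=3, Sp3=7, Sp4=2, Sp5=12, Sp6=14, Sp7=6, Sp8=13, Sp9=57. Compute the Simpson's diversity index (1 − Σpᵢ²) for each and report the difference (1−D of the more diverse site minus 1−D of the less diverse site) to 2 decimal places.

0.13

Sample 1: N=299, proportions 0.11037, 0.08027, 0.13712, 0.10702, 0.12709, 0.10702, 0.12709, 0.12709, 0.07692, giving 1−D = 0.88529 (working shown to 5 dp, full precision carried).
Sample 2: N=127, proportions 0.10236, 0.02362, 0.05512, 0.01575, 0.09449, 0.11024, 0.04724, 0.10236, 0.44882, giving 1−D = 0.75045.
Difference = |0.88529 − 0.75045| = 0.13484, i.e. 0.13 to 2 decimal places.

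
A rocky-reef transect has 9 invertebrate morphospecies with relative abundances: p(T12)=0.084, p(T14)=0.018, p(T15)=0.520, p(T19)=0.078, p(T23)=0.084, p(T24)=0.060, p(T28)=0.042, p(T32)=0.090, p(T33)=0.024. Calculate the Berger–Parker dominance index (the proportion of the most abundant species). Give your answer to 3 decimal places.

The largest proportion is 0.52, i.e. d = 0.520 to 3 decimal places.

0.520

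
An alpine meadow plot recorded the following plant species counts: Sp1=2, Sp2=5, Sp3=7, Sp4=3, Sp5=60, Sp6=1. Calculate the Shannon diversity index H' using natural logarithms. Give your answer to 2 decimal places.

Total N = 2+5+7+3+60+1 = 78, so the proportions are 0.0256, 0.0641, 0.0897, 0.0385, 0.7692, 0.0128 (working shown to 4 dp, full precision carried).
Each pᵢ ln pᵢ term: 0.0256×(-3.6636)=-0.0939, 0.0641×(-2.7473)=-0.1761, 0.0897×(-2.4108)=-0.2164, 0.0385×(-3.2581)=-0.1253, 0.7692×(-0.2624)=-0.2018, 0.0128×(-4.3567)=-0.0559.
Sum = -0.8694, so H' = 0.87.

0.87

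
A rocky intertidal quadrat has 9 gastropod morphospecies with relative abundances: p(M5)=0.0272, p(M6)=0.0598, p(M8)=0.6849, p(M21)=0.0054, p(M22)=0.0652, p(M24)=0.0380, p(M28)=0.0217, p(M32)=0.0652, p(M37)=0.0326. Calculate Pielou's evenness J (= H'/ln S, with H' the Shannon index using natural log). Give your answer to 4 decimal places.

H' = −Σ pᵢ ln pᵢ = −((-0.098043) + (-0.168442) + (-0.259223) + (-0.028195) + (-0.178015) + (-0.124266) + (-0.083121) + (-0.178015) + (-0.111604)) = 1.228925 (working shown to 6 dp, full precision carried).
With S = 9 species, ln S = 2.197225, so J = 1.228925/2.197225 = 0.559308, i.e. 0.5593 to 4 decimal places.

0.5593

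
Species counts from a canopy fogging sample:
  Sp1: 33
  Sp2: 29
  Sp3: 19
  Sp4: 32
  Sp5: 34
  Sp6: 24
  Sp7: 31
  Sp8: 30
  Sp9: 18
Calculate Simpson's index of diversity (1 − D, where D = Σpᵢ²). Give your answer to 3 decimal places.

0.884

Total N = 33+29+19+32+34+24+31+30+18 = 250, so the proportions are 0.132, 0.116, 0.076, 0.128, 0.136, 0.096, 0.124, 0.12, 0.072 (working shown to 5 dp, full precision carried).
D = 0.132² + 0.116² + 0.076² + 0.128² + 0.136² + 0.096² + 0.124² + 0.12² + 0.072² = 0.01742 + 0.01346 + 0.00578 + 0.01638 + 0.01850 + 0.00922 + 0.01538 + 0.01440 + 0.00518 = 0.11571.
So 1 − D = 0.88429, i.e. 0.884 to 3 decimal places.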